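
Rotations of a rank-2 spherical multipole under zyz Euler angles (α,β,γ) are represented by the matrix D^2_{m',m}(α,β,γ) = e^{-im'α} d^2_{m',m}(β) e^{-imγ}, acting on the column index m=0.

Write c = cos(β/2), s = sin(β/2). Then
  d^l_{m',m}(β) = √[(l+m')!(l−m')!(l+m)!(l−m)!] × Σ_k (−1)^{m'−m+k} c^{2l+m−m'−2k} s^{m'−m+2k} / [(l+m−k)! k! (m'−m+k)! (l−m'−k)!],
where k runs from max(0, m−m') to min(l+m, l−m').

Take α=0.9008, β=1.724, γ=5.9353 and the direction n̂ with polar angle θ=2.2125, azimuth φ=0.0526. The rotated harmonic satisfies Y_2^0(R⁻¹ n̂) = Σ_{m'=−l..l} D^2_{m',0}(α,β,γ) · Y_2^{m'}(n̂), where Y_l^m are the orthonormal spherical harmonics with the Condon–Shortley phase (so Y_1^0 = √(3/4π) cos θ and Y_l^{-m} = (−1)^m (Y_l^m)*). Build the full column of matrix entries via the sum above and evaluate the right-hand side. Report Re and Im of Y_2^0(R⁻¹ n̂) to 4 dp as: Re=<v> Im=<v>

Re=0.0424 Im=0.0000

Need the full column D^2_{m',0} for m'=−2..2 at α=0.9008, β=1.7240, γ=5.9353.
cos(β/2)=0.650920, sin(β/2)=0.759146
d^2_{-2,0}: single k=2 term ⇒ +0.598111;  D = -0.136824+0.582251i
d^2_{-1,0}: k∈[1..2] ⇒ +0.512843 -0.697556 = -0.184713;  D = -0.114704-0.144783i
d^2_{0,0}: k∈[0..2] ⇒ +0.179520 -0.976712 +0.332125 = -0.465068;  D = -0.465068+0.000000i
d^2_{1,0}: k∈[0..1] ⇒ -0.512843 +0.697556 = +0.184713;  D = +0.114704-0.144783i
d^2_{2,0}: single k=0 term ⇒ +0.598111;  D = -0.136824-0.582251i
Y_2^{m'}(θ=2.2125,φ=0.0526) and Σ D·Y over m':
  (-0.1368+0.5823i)·(+0.2465-0.0260i)  (-0.1147-0.1448i)·(-0.3699+0.0195i)  (-0.4651+0.0000i)·(+0.0236+0.0000i)  (+0.1147-0.1448i)·(+0.3699+0.0195i)  (-0.1368-0.5823i)·(+0.2465+0.0260i)
Y_2^0(R⁻¹ n̂) = +0.042380-0.000000i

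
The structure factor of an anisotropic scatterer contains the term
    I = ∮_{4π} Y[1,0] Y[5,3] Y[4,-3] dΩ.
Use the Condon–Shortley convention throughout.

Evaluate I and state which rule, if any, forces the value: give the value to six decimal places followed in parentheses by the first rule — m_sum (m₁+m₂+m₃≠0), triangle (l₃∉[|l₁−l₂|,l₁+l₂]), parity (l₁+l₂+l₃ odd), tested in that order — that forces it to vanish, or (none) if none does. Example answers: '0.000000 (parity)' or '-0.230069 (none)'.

-0.196426 (none)

m-sum 0 ✓  L=10 even ✓  4≤4≤6 ✓
Π(2lᵢ+1) = 3×11×9 = 297
triangle coeff Δ(1,5,4) = 1/495
Σ_t [1,1]: t=1:−1/576 = -1/576
(3j)²=5/99 [(1 5 4; 0 0 0)], sign=-1
Σ_t [1,1]: t=1:−1/5040 = -1/5040
(3j)²=16/495 [(1 5 4; 0 3 -3)], sign=+1
⇒ 4πI² = 16/33
I = (-1)√(16/33/(4π)) = -0.19642560
No selection rule forces the value: the integral is nonzero (none).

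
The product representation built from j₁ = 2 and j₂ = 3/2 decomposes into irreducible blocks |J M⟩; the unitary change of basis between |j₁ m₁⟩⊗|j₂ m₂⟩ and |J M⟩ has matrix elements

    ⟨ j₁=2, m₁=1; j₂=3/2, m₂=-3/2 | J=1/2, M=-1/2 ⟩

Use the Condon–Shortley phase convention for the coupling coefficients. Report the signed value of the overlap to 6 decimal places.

+0.316228

triangle: 3!*1!*0!/5! = 6/120
(j±m)!: 3!*1!*0!*3!*0!*1! = 36
prefactor² = (2J+1)*Δ*N² = 18/5
  k=0: +1/(0!*3!*1!*0!*0!*0!) = 1/6
Σ = 1/6  ⇒  CG² = 18/5*(1/6)² = 1/10
CG = +√(1/10) = +0.316228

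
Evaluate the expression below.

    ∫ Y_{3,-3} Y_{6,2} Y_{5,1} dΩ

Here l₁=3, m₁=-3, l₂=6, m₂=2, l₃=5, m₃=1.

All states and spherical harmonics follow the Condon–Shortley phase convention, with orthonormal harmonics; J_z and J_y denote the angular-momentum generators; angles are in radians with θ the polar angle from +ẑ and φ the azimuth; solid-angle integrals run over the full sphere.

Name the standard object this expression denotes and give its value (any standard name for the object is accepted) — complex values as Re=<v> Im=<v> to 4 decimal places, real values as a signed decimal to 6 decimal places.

Gaunt coefficient, -0.174062

This is a Gaunt coefficient — the integral of a triple product of spherical harmonics over the sphere.
m-sum 0 ✓  L=14 even ✓  3≤5≤9 ✓
Π(2lᵢ+1) = 7×13×11 = 1001
triangle coeff Δ(3,6,5) = 1/675675
Σ_t [1,3]: t=1:−1/8640 t=2:+1/2304 t=3:−1/8640 = 7/34560
(3j)²=7/429 [(3 6 5; 0 0 0)], sign=-1
Σ_t [4,4]: t=4:+1/27648 = 1/27648
(3j)²=10/429 [(3 6 5; -3 2 1)], sign=+1
⇒ 4πI² = 490/1287
I = (-1)√(490/1287/(4π)) = -0.17406195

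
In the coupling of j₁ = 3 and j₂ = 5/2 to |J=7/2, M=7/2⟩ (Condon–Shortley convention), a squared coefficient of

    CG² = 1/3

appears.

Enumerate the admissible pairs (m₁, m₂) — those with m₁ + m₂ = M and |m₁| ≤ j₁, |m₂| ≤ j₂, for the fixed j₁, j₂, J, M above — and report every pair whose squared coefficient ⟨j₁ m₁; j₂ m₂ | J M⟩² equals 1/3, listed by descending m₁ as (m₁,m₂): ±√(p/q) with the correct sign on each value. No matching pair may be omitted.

Admissible pairs with m₁+m₂ = M = 7/2: (1,5/2), (2,3/2), (3,1/2)
  (m₁,m₂)=(3,1/2): CG² = 1/3, CG = +√(1/3)   ← matches the target
  (m₁,m₂)=(2,3/2): CG² = 4/9, CG = −√(4/9)
  (m₁,m₂)=(1,5/2): CG² = 2/9, CG = +√(2/9)
Pairs with CG² = 1/3: (3,1/2): +√(1/3)

(3,1/2): +√(1/3)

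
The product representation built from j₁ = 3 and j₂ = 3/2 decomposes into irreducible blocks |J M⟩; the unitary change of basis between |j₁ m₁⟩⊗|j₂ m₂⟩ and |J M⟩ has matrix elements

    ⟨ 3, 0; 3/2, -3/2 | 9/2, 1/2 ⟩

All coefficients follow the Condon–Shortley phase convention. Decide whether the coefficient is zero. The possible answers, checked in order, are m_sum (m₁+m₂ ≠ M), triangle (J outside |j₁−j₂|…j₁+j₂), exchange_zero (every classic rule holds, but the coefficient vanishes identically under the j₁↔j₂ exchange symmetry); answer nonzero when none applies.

m-sum: m₁+m₂ = 0+(-3/2) = -3/2, M = 1/2  ✗ ⇒ coefficient is 0

m_sum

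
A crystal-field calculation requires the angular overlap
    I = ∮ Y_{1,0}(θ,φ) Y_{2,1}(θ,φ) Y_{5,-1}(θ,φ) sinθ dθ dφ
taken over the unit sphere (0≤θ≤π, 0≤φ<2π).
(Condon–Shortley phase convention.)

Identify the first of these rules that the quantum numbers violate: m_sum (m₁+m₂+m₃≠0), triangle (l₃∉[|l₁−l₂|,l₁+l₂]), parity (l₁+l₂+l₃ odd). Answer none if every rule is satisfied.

triangle

m₁+m₂+m₃ = 0 + 1 − 1 = 0  ✓
triangle: need |l₁−l₂| ≤ l₃ ≤ l₁+l₂ = [1,3]; l₃=5 is outside  ✗
parity: l₁+l₂+l₃ = 8 is even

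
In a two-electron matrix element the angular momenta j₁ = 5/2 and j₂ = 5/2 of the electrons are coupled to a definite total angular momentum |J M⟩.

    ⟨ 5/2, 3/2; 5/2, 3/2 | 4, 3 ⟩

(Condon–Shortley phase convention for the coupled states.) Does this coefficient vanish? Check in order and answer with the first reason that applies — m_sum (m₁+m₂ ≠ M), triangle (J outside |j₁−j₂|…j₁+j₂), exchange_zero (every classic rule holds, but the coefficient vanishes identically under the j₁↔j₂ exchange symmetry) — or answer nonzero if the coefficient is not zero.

exchange_zero

m-sum: m₁+m₂ = 3/2+3/2 = 3, M = 3  ✓
triangle: |j₁−j₂| = 0 ≤ J = 4 ≤ j₁+j₂ = 5  ✓
exchange: j₁=j₂ and m₁=m₂, and (−1)^(j₁+j₂−J) = (−1)^1 = −1 forces ⟨j₁m₁;j₂m₂|JM⟩ = −⟨j₂m₂;j₁m₁|JM⟩ = −⟨j₁m₁;j₂m₂|JM⟩ ⇒ the coefficient vanishes identically
Racah sum check: Σ_k collapses to 0 ⇒ CG = 0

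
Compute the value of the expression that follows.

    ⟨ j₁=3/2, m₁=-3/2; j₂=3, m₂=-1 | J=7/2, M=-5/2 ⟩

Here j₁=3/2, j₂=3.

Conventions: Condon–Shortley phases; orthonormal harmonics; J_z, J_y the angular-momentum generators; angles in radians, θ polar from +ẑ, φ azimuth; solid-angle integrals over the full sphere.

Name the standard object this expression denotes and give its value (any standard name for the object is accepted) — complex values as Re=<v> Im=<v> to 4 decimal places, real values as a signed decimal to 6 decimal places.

Clebsch–Gordan coefficient, −√(10/21) ≈ -0.690066

This is a Clebsch–Gordan (vector-coupling) coefficient.
√[8·1!2!5!/9! · 0!3!2!4!1!6!] = √(7680/7)
  +(−1)^1/∏(1,0,2,1,0,4)! = -1/48  (running -1/48)
⟨..|..⟩ = √(7680/7)·(-1/48) = -0.690066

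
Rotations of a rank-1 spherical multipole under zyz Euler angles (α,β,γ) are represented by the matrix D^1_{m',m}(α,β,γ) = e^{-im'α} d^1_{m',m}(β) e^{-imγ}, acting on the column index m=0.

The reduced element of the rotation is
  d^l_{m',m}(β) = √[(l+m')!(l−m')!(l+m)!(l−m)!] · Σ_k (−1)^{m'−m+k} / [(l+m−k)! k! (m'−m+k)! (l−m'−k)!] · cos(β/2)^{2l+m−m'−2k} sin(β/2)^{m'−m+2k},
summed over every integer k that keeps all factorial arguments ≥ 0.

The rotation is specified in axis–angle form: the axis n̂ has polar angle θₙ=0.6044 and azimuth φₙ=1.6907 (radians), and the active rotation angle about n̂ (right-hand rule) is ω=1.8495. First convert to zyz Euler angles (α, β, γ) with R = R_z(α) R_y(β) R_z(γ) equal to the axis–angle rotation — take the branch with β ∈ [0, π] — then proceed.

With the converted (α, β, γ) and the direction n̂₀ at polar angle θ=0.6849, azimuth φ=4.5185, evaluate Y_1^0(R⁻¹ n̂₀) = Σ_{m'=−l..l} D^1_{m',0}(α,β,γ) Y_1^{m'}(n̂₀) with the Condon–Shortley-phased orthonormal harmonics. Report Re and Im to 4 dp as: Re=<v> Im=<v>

Re=-0.0048 Im=0.0000

Axis–angle → zyz. n̂ = (sinθₙcosφₙ, sinθₙsinφₙ, cosθₙ) = (-0.067974, +0.564188, +0.822843), ω = 1.8495.
R = I cosω + sinω [n̂]ₓ + (1−cosω) n̂n̂ᵀ gives
  R = [-0.269218, -0.839993, +0.471098; +0.742191, +0.130769, +0.657306; -0.613738, +0.526604, +0.588230]
β = atan2(√(R₁₃²+R₂₃²), R₃₃) = 0.941928; α = atan2(R₂₃, R₁₃) mod 2π = 0.948943; γ = atan2(R₃₂, −R₃₁) mod 2π = 0.709136
Need the full column D^1_{m',0} for m'=−1..1 at α=0.9489, β=0.9419, γ=0.7091.
cos(β/2)=0.891131, sin(β/2)=0.453745
d^1_{-1,0}: single k=1 term ⇒ +0.571833;  D = +0.333117+0.464786i
d^1_{0,0}: k∈[0..1] ⇒ +0.794115 -0.205885 = +0.588230;  D = +0.588230+0.000000i
d^1_{1,0}: single k=0 term ⇒ -0.571833;  D = -0.333117+0.464786i
Y_1^{m'}(θ=0.6849,φ=4.5185) and Σ D·Y over m':
  (+0.3331+0.4648i)·(-0.0421+0.2145i)  (+0.5882+0.0000i)·(+0.3784+0.0000i)  (-0.3331+0.4648i)·(+0.0421+0.2145i)
Y_1^0(R⁻¹ n̂) = -0.004820+0.000000i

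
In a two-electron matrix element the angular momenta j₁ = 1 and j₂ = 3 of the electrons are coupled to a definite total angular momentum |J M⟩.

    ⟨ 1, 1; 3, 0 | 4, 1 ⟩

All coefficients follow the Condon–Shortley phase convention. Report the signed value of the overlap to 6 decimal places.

j₁+j₂−J=0  J+j₁−j₂=2  J−j₁+j₂=6  j₁+j₂+J+1=9
(j₁±m₁, j₂±m₂, J±M) = (2,0,3,3,5,3)
P² = 12960/7
sum k=0..0:
  [0] +1/72 = 1/72
S = 1/72
C² = P²·S² = 5/14 ; C = +0.597614

+√(5/14) ≈ +0.597614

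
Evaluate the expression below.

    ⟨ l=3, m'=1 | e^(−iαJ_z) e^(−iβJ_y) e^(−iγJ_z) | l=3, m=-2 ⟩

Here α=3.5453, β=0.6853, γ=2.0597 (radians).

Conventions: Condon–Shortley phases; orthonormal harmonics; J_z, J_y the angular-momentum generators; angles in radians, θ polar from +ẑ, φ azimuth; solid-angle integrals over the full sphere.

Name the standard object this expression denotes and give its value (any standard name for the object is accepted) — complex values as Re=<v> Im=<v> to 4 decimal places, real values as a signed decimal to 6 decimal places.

Wigner D-matrix element, Re=-0.1576 Im=-0.1019

This is a Wigner D-matrix element — the rotation-matrix element ⟨l m'| R(α,β,γ) |l m⟩ in the angular-momentum basis.
Split into d^3_{1,-2}(β=0.6853) × two z-phases.
With c≡cos(β/2)=0.941868 and s≡sin(β/2)=0.335984, N=[24·2·1·120]^{1/2}=75.894664
Admissible k: 0..1 (factorial args all ≥0)
  k=0: (−1)^3·75.8947/(12)·0.9419^3·0.3360^3 = -0.200427
  k=1: (−1)^4·75.8947/(24)·0.9419^1·0.3360^5 = +0.012752
d^3_{1,-2}(0.6853) = -0.200427 +0.012752 = -0.187675
D = (-0.919611+0.392830i)·(-0.187675)·(-0.558842-0.829274i) = -0.157587-0.101922i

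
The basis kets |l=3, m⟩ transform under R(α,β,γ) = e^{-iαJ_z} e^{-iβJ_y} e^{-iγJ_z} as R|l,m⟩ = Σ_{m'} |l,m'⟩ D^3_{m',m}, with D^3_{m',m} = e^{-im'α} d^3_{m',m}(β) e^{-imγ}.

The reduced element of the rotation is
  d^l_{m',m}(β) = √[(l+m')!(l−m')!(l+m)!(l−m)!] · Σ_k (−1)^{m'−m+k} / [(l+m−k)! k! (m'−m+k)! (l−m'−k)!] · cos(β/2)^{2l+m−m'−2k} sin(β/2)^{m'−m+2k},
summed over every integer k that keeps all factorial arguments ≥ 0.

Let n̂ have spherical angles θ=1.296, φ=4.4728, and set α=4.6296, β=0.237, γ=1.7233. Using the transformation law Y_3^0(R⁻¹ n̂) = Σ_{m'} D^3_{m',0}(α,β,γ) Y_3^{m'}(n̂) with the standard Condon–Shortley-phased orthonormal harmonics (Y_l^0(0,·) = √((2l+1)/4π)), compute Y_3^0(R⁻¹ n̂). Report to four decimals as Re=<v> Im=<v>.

Need the full column D^3_{m',0} for m'=−3..3 at α=4.6296, β=0.2370, γ=1.7233.
cos(β/2)=0.992987, sin(β/2)=0.118223
d^3_{-3,0}: single k=3 term ⇒ +0.007235;  D = +0.001779+0.007013i
d^3_{-2,0}: k∈[2..3] ⇒ +0.074428 -0.001055 = +0.073373;  D = -0.072370+0.012094i
d^3_{-1,0}: k∈[1..3] ⇒ +0.395376 -0.016813 +0.000079 = +0.378642;  D = -0.031312-0.377345i
d^3_{0,0}: k∈[0..3] ⇒ +0.958653 -0.122298 +0.001734 -0.000003 = +0.838086;  D = +0.838086+0.000000i
d^3_{1,0}: k∈[0..2] ⇒ -0.395376 +0.016813 -0.000079 = -0.378642;  D = +0.031312-0.377345i
d^3_{2,0}: k∈[0..1] ⇒ +0.074428 -0.001055 = +0.073373;  D = -0.072370-0.012094i
d^3_{3,0}: single k=0 term ⇒ -0.007235;  D = -0.001779+0.007013i
Y_3^{m'}(θ=1.296,φ=4.4728) and Σ D·Y over m':
  (+0.0018+0.0070i)·(+0.2449-0.2800i)  (-0.0724+0.0121i)·(-0.2280-0.1184i)  (-0.0313-0.3773i)·(+0.0466-0.1909i)  (+0.8381+0.0000i)·(-0.2665+0.0000i)  (+0.0313-0.3773i)·(-0.0466-0.1909i)  (-0.0724-0.0121i)·(-0.2280+0.1184i)  (-0.0018+0.0070i)·(-0.2449-0.2800i)
Y_3^0(R⁻¹ n̂) = -0.329705+0.000000i

Re=-0.3297 Im=0.0000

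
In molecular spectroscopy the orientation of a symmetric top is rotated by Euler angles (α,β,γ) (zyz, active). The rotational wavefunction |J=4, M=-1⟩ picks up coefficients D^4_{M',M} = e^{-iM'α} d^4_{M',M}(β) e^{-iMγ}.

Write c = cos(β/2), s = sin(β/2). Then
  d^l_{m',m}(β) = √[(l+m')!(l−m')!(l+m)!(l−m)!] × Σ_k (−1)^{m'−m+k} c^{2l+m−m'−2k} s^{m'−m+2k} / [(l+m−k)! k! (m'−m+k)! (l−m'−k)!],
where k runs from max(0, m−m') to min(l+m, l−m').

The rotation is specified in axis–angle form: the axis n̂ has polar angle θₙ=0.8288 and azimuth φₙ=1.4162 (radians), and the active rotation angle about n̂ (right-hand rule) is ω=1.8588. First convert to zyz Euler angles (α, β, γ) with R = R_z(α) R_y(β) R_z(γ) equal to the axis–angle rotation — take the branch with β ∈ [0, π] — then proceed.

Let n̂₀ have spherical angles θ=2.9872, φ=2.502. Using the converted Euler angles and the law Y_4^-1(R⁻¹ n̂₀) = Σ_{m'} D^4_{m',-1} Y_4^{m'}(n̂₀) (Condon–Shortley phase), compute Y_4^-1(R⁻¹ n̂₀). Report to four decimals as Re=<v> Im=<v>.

Re=0.2464 Im=0.2229

Axis–angle → zyz. n̂ = (sinθₙcosφₙ, sinθₙsinφₙ, cosθₙ) = (+0.113503, +0.728330, +0.675761), ω = 1.8588.
R = I cosω + sinω [n̂]ₓ + (1−cosω) n̂n̂ᵀ gives
  R = [-0.267497, -0.541780, +0.796819; +0.754076, +0.397098, +0.523146; -0.599845, +0.740802, +0.302321]
β = atan2(√(R₁₃²+R₂₃²), R₃₃) = 1.263670; α = atan2(R₂₃, R₁₃) mod 2π = 0.580961; γ = atan2(R₃₂, −R₃₁) mod 2π = 0.890154
Need the full column D^4_{m',-1} for m'=−4..4 at α=0.5810, β=1.2637, γ=0.8902.
cos(β/2)=0.806945, sin(β/2)=0.590626
d^4_{-4,-1}: single k=3 term ⇒ +0.527537;  D = -0.526154-0.038164i
d^4_{-3,-1}: k∈[2..3] ⇒ +0.764469 -0.682569 = +0.081901;  D = -0.071536+0.039879i
d^4_{-2,-1}: k∈[1..3] ⇒ +0.558287 -1.495426 +0.534086 = -0.403053;  D = +0.186579-0.357267i
d^4_{-1,-1}: k∈[0..3] ⇒ +0.179784 -1.444711 +1.547921 -0.276417 = +0.006577;  D = +0.000654+0.006544i
d^4_{0,-1}: k∈[0..3] ⇒ -0.588486 +1.891581 -1.013357 +0.090479 = +0.380217;  D = +0.239268+0.295493i
d^4_{1,-1}: k∈[0..3] ⇒ +0.963141 -1.547921 +0.414626 -0.014808 = -0.184962;  D = -0.176191-0.056282i
d^4_{2,-1}: k∈[0..2] ⇒ -0.996951 +0.801129 -0.085836 = -0.281658;  D = -0.271320+0.075607i
d^4_{3,-1}: k∈[0..1] ⇒ +0.682569 -0.219399 = +0.463169;  D = +0.304733-0.348803i
d^4_{4,-1}: single k=0 term ⇒ -0.282612;  D = -0.038626+0.279960i
Y_4^{m'}(θ=2.9872,φ=2.502) and Σ D·Y over m':
  (-0.5262-0.0382i)·(-0.0002+0.0001i)  (-0.0715+0.0399i)·(-0.0015+0.0042i)  (+0.1866-0.3573i)·(+0.0133+0.0442i)  (+0.0007+0.0065i)·(+0.2212+0.1645i)  (+0.2393+0.2955i)·(+0.7483+0.0000i)  (-0.1762-0.0563i)·(-0.2212+0.1645i)  (-0.2713+0.0756i)·(+0.0133-0.0442i)  (+0.3047-0.3488i)·(+0.0015+0.0042i)  (-0.0386+0.2800i)·(-0.0002-0.0001i)
Y_4^-1(R⁻¹ n̂) = +0.246391+0.222907i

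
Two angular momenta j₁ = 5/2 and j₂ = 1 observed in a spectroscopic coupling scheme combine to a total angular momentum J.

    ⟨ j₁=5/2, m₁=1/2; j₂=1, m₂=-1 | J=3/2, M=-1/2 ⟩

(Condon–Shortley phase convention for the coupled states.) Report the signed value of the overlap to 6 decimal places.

+√(1/5) = +0.447214

triangle: 2!*3!*0!/6! = 12/720
(j±m)!: 3!*2!*0!*2!*1!*2! = 48
prefactor² = (2J+1)*Δ*N² = 16/5
  k=0: +1/(0!*2!*2!*0!*1!*0!) = 1/4
Σ = 1/4  ⇒  CG² = 16/5*(1/4)² = 1/5
CG = +√(1/5) = +0.447214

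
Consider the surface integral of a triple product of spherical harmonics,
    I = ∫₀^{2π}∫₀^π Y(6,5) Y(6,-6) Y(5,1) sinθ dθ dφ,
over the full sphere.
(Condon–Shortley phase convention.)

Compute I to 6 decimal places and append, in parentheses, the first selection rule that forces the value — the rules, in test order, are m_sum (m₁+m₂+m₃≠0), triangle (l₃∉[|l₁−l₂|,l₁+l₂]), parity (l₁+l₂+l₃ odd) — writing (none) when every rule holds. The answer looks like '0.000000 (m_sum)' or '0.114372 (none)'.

l₁+l₂+l₃=17 is odd: 3j(l;000)=0 ⇒ I=0

0.000000 (parity)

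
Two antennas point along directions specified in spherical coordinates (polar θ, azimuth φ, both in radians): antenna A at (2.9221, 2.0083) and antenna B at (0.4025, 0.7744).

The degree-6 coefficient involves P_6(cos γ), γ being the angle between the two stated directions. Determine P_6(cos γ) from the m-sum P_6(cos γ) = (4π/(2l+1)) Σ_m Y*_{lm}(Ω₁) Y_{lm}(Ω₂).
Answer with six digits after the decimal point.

Addition theorem: P_6(cos γ) = (4π/13) Σ_m Y*_{lm}(Ω₁) Y_{lm}(Ω₂), m = −6…6:
  term(m=-6) = +0.000000+0.000000i   from Y*(Ω₁)=+0.000045-0.000025i, Y(Ω₂)=-0.000115+0.001742i
  term(m=-5) = -0.000011+0.000001i   from Y*(Ω₁)=+0.000652+0.000462i, Y(Ω₂)=-0.010578+0.009475i
  term(m=-4) = +0.000117-0.000518i   from Y*(Ω₁)=-0.001355+0.007479i, Y(Ω₂)=-0.069758-0.003071i
  term(m=-3) = +0.009455+0.005929i   from Y*(Ω₁)=-0.047451+0.012536i, Y(Ω₂)=-0.155397-0.166005i
  term(m=-2) = -0.078313+0.062529i   from Y*(Ω₁)=-0.136569-0.163533i, Y(Ω₂)=+0.010345-0.470244i
  term(m=-1) = -0.089007-0.254126i   from Y*(Ω₁)=+0.236187-0.504960i, Y(Ω₂)=+0.345277-0.337764i
  term(m=+0) = -0.061340+0.000000i   from Y*(Ω₁)=+0.563246-0.000000i, Y(Ω₂)=-0.108904+0.000000i
  term(m=+1) = -0.089007+0.254126i   from Y*(Ω₁)=-0.236187-0.504960i, Y(Ω₂)=-0.345277-0.337764i
  term(m=+2) = -0.078313-0.062529i   from Y*(Ω₁)=-0.136569+0.163533i, Y(Ω₂)=+0.010345+0.470244i
  term(m=+3) = +0.009455-0.005929i   from Y*(Ω₁)=+0.047451+0.012536i, Y(Ω₂)=+0.155397-0.166005i
  term(m=+4) = +0.000117+0.000518i   from Y*(Ω₁)=-0.001355-0.007479i, Y(Ω₂)=-0.069758+0.003071i
  term(m=+5) = -0.000011-0.000001i   from Y*(Ω₁)=-0.000652+0.000462i, Y(Ω₂)=+0.010578+0.009475i
  term(m=+6) = +0.000000-0.000000i   from Y*(Ω₁)=+0.000045+0.000025i, Y(Ω₂)=-0.000115-0.001742i
Accumulated sum -0.376859+0.000000i; after 4π/(2l+1) scaling, -0.364289+0.000000i ⇒ P_6 = -0.364289

-0.364289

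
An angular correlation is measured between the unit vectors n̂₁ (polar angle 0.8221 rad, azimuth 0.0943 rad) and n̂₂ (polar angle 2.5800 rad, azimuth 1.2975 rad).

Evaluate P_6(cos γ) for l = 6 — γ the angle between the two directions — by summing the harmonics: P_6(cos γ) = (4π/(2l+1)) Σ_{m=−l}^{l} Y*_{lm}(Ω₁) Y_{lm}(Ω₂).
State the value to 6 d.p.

0.322709

Term-by-term m-sum for l=6 (normalisation 4π/13 = 0.966644):
  term(m=-6) = 0.00049 - 0.00066j   from Y*(Ω₁)=0.06303 + 0.04003j, Y(Ω₂)=0.00076 - 0.01099j
  term(m=-5) = -0.01406 - 0.00385j   from Y*(Ω₁)=0.21412 + 0.10917j, Y(Ω₂)=-0.05940 + 0.01231j
  term(m=-4) = 0.00833 + 0.08269j   from Y*(Ω₁)=0.39137 + 0.15505j, Y(Ω₂)=0.09075 + 0.17534j
  term(m=-3) = 0.13255 - 0.06700j   from Y*(Ω₁)=0.35096 + 0.10202j, Y(Ω₂)=0.29709 - 0.27727j
  term(m=-2) = 0.01543 + 0.01396j   from Y*(Ω₁)=-0.04389 - 0.00838j, Y(Ω₂)=-0.39782 - 0.24204j
  term(m=-1) = 0.01107 - 0.02874j   from Y*(Ω₁)=-0.37133 - 0.03512j, Y(Ω₂)=-0.02229 + 0.07951j
  term(m=+0) = 0.02622 + 0.00000j   from Y*(Ω₁)=-0.06334 + 0.00000j, Y(Ω₂)=-0.41394 + 0.00000j
  term(m=+1) = 0.01107 + 0.02874j   from Y*(Ω₁)=0.37133 - 0.03512j, Y(Ω₂)=0.02229 + 0.07951j
  term(m=+2) = 0.01543 - 0.01396j   from Y*(Ω₁)=-0.04389 + 0.00838j, Y(Ω₂)=-0.39782 + 0.24204j
  term(m=+3) = 0.13255 + 0.06700j   from Y*(Ω₁)=-0.35096 + 0.10202j, Y(Ω₂)=-0.29709 - 0.27727j
  term(m=+4) = 0.00833 - 0.08269j   from Y*(Ω₁)=0.39137 - 0.15505j, Y(Ω₂)=0.09075 - 0.17534j
  term(m=+5) = -0.01406 + 0.00385j   from Y*(Ω₁)=-0.21412 + 0.10917j, Y(Ω₂)=0.05940 + 0.01231j
  term(m=+6) = 0.00049 + 0.00066j   from Y*(Ω₁)=0.06303 - 0.04003j, Y(Ω₂)=0.00076 + 0.01099j
Accumulated sum 0.33385 - 0.00000j; after 4π/(2l+1) scaling, 0.32271 - 0.00000j ⇒ P_6 = 0.322709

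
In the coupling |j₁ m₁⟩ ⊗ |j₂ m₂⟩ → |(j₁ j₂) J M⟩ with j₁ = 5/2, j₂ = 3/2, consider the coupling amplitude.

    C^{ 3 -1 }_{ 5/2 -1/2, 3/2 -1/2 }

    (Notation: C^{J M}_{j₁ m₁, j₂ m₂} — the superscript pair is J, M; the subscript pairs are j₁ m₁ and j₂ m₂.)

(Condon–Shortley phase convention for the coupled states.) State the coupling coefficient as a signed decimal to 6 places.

+√(1/60) = +0.129099

j₁+j₂−J=1  J+j₁−j₂=4  J−j₁+j₂=2  j₁+j₂+J+1=8
(j₁±m₁, j₂±m₂, J±M) = (2,3,1,2,2,4)
P² = 48/5
sum k=0..1:
  [0] +1/6 = 1/6
  [1] −1/8 = -1/8
S = 1/24
C² = P²·S² = 1/60 ; C = +0.129099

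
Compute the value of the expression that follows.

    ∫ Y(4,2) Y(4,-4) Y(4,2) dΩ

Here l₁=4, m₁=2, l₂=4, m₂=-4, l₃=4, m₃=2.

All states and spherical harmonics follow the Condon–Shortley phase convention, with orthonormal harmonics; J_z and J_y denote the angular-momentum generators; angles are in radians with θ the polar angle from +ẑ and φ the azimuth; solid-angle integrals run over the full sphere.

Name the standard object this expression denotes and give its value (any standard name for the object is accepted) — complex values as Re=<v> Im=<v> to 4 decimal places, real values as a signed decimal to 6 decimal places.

Gaunt coefficient, +0.190983

This is a Gaunt coefficient — the integral of a triple product of spherical harmonics over the sphere.
m-sum 0 ✓  L=12 even ✓  0≤4≤8 ✓
Π(2lᵢ+1) = 9×9×9 = 729
triangle coeff Δ(4,4,4) = 1/450450
Σ_t [0,4]: t=0:+1/13824 t=1:−1/216 t=2:+1/64 t=3:−1/216 t=4:+1/13824 = 5/768
(3j)²=18/1001 [(4 4 4; 0 0 0)], sign=+1
Σ_t [0,0]: t=0:+1/2304 = 1/2304
(3j)²=5/143 [(4 4 4; 2 -4 2)], sign=+1
⇒ 4πI² = 65610/143143
I = (+1)√(65610/143143/(4π)) = 0.19098314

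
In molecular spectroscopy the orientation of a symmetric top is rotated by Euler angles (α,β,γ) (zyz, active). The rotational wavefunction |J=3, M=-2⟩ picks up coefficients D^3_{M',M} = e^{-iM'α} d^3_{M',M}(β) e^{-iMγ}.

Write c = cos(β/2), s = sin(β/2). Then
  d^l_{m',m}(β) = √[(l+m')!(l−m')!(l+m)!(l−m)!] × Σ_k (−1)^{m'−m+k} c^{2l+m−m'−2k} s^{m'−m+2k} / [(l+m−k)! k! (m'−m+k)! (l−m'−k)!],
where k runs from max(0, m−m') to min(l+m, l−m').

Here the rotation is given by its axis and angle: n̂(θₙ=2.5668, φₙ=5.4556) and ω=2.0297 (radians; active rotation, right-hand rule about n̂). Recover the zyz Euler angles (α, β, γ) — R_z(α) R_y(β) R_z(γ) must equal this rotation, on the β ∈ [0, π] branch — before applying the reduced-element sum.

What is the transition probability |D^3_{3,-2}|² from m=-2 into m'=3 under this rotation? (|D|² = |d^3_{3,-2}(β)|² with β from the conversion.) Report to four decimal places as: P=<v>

Axis–angle → zyz. n̂ = (sinθₙcosφₙ, sinθₙsinφₙ, cosθₙ) = (+0.367871, -0.400297, -0.839305), ω = 2.0297.
R = I cosω + sinω [n̂]ₓ + (1−cosω) n̂n̂ᵀ gives
  R = [-0.247690, +0.539982, -0.804406; -0.964957, -0.211748, +0.154985; -0.086642, +0.814606, +0.573507]
β = atan2(√(R₁₃²+R₂₃²), R₃₃) = 0.960016; α = atan2(R₂₃, R₁₃) mod 2π = 2.951256; γ = atan2(R₃₂, −R₃₁) mod 2π = 1.464833
Split into d^3_{3,-2}(β=0.9600) × two z-phases.
With c≡cos(β/2)=0.886991 and s≡sin(β/2)=0.461786, N=[720·1·1·120]^{1/2}=293.938769
The bounds max(0,m−m')=0 and min(l+m,l−m')=0 give 1 term
  k=0: (−1)^5·293.9388/(120)·0.8870^1·0.4618^5 = -0.045625
d^3_{3,-2}(0.9600) = -0.045625
|D^3_{3,-2}|² = |d^3_{3,-2}(β)|² = (-0.045625)² = 0.002082 (the z-rotation phases have unit modulus)

P=0.0021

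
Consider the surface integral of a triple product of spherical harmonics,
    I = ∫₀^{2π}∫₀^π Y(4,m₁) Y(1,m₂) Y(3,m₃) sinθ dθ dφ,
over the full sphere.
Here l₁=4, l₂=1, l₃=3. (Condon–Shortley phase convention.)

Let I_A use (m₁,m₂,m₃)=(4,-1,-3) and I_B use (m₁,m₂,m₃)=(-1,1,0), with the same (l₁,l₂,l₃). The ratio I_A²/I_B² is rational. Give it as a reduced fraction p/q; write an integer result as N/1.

14/5

Same 4,1,3: normalisation and zero-m 3j drop out of the ratio.
A: Δ: 2! 6! 0! / 9! → 1/252; sum: t=0:+1/1440 = 1/1440; 3j²(4 1 3; 4 -1 -3) = Δ·Π!·Σ² = 1/9  (sign +1)
B: Δ: 2! 6! 0! / 9! → 1/252; sum: t=2:+1/72 = 1/72; 3j²(4 1 3; -1 1 0) = Δ·Π!·Σ² = 5/126  (sign -1)
I_A²/I_B² = (1/9)/(5/126) = 14/5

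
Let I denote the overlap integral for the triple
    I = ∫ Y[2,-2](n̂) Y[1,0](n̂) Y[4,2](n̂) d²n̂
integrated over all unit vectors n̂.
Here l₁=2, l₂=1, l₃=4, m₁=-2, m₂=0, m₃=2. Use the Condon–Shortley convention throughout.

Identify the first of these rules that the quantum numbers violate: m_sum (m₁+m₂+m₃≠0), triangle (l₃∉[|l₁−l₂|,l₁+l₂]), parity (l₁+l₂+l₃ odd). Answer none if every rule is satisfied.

m₁+m₂+m₃ = -2 + 0 + 2 = 0  ✓
triangle: need |l₁−l₂| ≤ l₃ ≤ l₁+l₂ = [1,3]; l₃=4 is outside  ✗
parity: l₁+l₂+l₃ = 7 is odd

triangle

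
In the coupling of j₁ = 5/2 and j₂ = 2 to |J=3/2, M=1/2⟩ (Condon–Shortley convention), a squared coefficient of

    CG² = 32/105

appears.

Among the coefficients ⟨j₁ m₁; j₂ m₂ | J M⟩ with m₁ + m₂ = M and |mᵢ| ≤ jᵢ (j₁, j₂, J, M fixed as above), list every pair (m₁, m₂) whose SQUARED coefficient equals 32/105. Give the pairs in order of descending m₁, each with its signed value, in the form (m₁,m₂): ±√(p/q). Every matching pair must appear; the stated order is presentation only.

(-3/2,2): −√(32/105)

Admissible pairs with m₁+m₂ = M = 1/2: (-3/2,2), (-1/2,1), (1/2,0), (3/2,-1), (5/2,-2)
  (m₁,m₂)=(5/2,-2): CG² = 8/21, CG = +√(8/21)
  (m₁,m₂)=(3/2,-1): CG² = 2/105, CG = −√(2/105)
  (m₁,m₂)=(1/2,0): CG² = 2/35, CG = −√(2/35)
  (m₁,m₂)=(-1/2,1): CG² = 5/21, CG = +√(5/21)
  (m₁,m₂)=(-3/2,2): CG² = 32/105, CG = −√(32/105)   ← matches the target
Pairs with CG² = 32/105: (-3/2,2): −√(32/105)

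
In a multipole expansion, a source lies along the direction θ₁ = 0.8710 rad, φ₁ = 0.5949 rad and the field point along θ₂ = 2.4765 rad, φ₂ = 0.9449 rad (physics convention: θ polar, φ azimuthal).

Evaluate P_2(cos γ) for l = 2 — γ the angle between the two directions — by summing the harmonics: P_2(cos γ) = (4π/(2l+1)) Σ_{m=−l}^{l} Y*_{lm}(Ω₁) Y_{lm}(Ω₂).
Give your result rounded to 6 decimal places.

Summing Y*_{l m}(θ₁,φ₁)·Y_{l m}(θ₂,φ₂) over m ∈ [−2, 2]; prefactor 4π/(2·2+1) = 2.513274:
  m=-2: Y*=+0.084053+0.209833i  Y=-0.046138-0.139691i  product +0.025434-0.021423i
  m=-1: Y*=+0.315237+0.213313i  Y=-0.219770+0.304033i  product -0.134134+0.048963i
  m=+0: Y*=+0.077097-0.000000i  Y=+0.270431+0.000000i  product +0.020849+0.000000i
  m=+1: Y*=-0.315237+0.213313i  Y=+0.219770+0.304033i  product -0.134134-0.048963i
  m=+2: Y*=+0.084053-0.209833i  Y=-0.046138+0.139691i  product +0.025434+0.021423i
Accumulated sum -0.196551+0.000000i; after 4π/(2l+1) scaling, -0.493986+0.000000i ⇒ P_2 = -0.493986

-0.493986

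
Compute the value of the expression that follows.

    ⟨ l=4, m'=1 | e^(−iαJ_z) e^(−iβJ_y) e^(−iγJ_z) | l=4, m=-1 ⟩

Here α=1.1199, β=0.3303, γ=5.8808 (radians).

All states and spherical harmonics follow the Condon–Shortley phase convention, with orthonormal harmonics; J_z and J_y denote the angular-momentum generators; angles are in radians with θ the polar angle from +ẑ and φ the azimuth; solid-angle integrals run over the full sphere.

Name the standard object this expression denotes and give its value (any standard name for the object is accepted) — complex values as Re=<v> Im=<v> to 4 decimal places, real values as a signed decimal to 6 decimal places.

Wigner D-matrix element, Re=0.0111 Im=-0.2282

This is a Wigner D-matrix element — the rotation-matrix element ⟨l m'| R(α,β,γ) |l m⟩ in the angular-momentum basis.
Split into d^4_{1,-1}(β=0.3303) × two z-phases.
Half-angle: c=0.986394, s=0.164400. N=√(120·6·6·120)=720.000000
The bounds max(0,m−m')=0 and min(l+m,l−m')=3 give 4 terms
  k=0: (−1)^2·720.0000/(72)·0.9864^6·0.1644^2 = +0.248947
  k=1: (−1)^3·720.0000/(24)·0.9864^4·0.1644^4 = -0.020746
  k=2: (−1)^4·720.0000/(48)·0.9864^2·0.1644^6 = +0.000288
  k=3: (−1)^5·720.0000/(720)·0.9864^0·0.1644^8 = -0.000001
d^4_{1,-1}(0.3303) = +0.248947 -0.020746 +0.000288 -0.000001 = +0.228489
D = (+0.435772-0.900057i)·(+0.228489)·(+0.920129-0.391614i) = +0.011080-0.228220i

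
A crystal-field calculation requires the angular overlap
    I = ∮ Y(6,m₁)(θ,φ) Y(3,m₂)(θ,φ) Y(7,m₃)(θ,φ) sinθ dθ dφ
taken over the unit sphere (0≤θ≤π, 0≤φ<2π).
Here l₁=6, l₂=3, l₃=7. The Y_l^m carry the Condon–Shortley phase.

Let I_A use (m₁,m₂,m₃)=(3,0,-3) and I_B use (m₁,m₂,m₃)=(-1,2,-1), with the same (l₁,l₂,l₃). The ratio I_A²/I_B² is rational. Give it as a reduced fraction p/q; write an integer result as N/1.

Same 6,3,7: normalisation and zero-m 3j drop out of the ratio.
A: Δ: 2! 10! 4! / 17! → 1/2042040; sum: t=0:+1/362880 t=1:−1/322560 t=2:+1/4354560 = -1/8709120; 3j²(6 3 7; 3 0 -3) = Δ·Π!·Σ² = 3/68068  (sign -1)
B: Δ: 2! 10! 4! / 17! → 1/2042040; sum: t=1:−1/414720 t=2:+1/172800 = 7/2073600; 3j²(6 3 7; -1 2 -1) = Δ·Π!·Σ² = 343/29172  (sign +1)
I_A²/I_B² = (3/68068)/(343/29172) = 9/2401

9/2401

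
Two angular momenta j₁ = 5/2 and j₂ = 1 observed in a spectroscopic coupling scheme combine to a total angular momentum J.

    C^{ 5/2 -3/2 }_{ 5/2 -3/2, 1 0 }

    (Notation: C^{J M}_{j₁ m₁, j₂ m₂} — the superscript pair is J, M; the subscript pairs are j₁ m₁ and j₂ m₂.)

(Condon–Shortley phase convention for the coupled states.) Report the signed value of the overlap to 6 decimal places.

−√(9/35) ≈ -0.507093

√[6·1!4!1!/7! · 1!4!1!1!1!4!] = √(576/35)
  +(−1)^0/∏(0,1,4,1,0,0)! = 1/24  (running 1/24)
  +(−1)^1/∏(1,0,3,0,1,1)! = -1/6  (running -1/8)
⟨..|..⟩ = √(576/35)·(-1/8) = -0.507093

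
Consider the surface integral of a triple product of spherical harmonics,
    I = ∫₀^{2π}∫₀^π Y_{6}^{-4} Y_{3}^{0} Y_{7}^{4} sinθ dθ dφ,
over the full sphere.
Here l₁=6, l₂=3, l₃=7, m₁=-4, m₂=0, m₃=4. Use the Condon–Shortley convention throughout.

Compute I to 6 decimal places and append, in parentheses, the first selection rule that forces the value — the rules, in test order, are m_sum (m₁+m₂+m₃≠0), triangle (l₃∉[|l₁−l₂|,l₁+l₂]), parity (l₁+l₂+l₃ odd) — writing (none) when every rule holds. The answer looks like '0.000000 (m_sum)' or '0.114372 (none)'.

-0.078810 (none)

Rules hold: Σm=0, L=16 even, 3≤7≤9.
N = 13·7·15 = 1365
Δ = 2!·10!·4!/17! = 1/2042040
Racah Σ t=0..2: t=0:+1/207360 t=1:−1/57600 t=2:+1/207360 = -1/129600
⇒ 3j(6 3 7; 0 0 0)² = 168/12155, sgn +1
Racah Σ t=0..2: t=0:+1/43545600 t=1:−1/1451520 t=2:+1/967680 = 1/2721600
⇒ 3j(6 3 7; -4 0 4)² = 32/7735, sgn -1
4πI² = N·(3j₀)²·(3jₘ)² = 16128/206635
I = -1·√(0.0780507/4π) = -0.07881037
No selection rule forces the value: the integral is nonzero (none).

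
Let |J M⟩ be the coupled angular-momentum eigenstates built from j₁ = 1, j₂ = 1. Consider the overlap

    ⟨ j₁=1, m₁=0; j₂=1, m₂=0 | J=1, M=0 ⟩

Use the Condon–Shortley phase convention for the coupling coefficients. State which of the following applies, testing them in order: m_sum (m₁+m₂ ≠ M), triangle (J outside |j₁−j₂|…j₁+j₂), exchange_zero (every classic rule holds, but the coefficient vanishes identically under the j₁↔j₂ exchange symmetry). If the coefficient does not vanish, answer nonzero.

m-sum: m₁+m₂ = 0+0 = 0, M = 0  ✓
triangle: |j₁−j₂| = 0 ≤ J = 1 ≤ j₁+j₂ = 2  ✓
exchange: j₁=j₂ and m₁=m₂, and (−1)^(j₁+j₂−J) = (−1)^1 = −1 forces ⟨j₁m₁;j₂m₂|JM⟩ = −⟨j₂m₂;j₁m₁|JM⟩ = −⟨j₁m₁;j₂m₂|JM⟩ ⇒ the coefficient vanishes identically
Racah sum check: Σ_k collapses to 0 ⇒ CG = 0

exchange_zero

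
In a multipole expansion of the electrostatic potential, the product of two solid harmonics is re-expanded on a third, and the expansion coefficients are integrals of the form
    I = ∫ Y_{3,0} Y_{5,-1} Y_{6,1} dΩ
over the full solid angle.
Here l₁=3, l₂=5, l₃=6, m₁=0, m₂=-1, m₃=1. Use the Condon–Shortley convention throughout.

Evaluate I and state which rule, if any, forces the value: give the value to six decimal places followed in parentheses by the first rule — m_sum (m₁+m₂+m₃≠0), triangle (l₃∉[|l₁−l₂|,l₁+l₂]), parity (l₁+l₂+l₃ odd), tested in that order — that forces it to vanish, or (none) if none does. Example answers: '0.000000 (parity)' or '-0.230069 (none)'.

Checks pass: Σm=0; 14 even; l₃=6∈[2,8].
(2·3+1)(2·5+1)(2·6+1) = 1001
Δ: 2! 4! 8! / 15! → 1/675675
sum: t=0:+1/8640 t=1:−1/2304 t=2:+1/8640 = -7/34560
3j²(3 5 6; 0 0 0) = Δ·Π!·Σ² = 7/429  (sign -1)
sum: t=0:+1/6912 t=1:−1/2880 t=2:+1/17280 = -1/6912
3j²(3 5 6; 0 -1 1) = Δ·Π!·Σ² = 5/429  (sign +1)
combine: 4πI² = 1001·7/429·5/429 = 245/1287
take √, sign -1: I = -0.12308038
No selection rule forces the value: the integral is nonzero (none).

-0.123080 (none)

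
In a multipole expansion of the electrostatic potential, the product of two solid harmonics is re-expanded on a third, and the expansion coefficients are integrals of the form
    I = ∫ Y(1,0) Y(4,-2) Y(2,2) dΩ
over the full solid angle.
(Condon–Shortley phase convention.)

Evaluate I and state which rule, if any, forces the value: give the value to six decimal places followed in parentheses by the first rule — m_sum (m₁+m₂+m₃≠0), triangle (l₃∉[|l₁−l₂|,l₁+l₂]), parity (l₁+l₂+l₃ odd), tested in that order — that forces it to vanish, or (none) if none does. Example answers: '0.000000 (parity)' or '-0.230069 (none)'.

0.000000 (triangle)

l₃=2 ∉ [3,5] — triangle fails ⇒ I = 0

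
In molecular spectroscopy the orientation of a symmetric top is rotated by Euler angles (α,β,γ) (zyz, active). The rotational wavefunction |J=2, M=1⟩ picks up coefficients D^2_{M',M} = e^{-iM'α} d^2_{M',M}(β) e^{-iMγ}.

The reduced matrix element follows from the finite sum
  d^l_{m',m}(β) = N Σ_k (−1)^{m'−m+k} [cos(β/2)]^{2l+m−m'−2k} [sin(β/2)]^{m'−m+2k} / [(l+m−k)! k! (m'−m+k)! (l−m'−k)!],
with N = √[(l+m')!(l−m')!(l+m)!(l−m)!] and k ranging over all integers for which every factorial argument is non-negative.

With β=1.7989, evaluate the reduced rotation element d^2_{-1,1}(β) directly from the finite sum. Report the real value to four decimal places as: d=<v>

d=0.3358

d^2_{-1,1}(β=1.7989) via the finite sum:
c=cos(1.798900/2)=0.622041, s=sin(1.798900/2)=0.782985; N=√[1·6·6·1]=6.000000
The bounds max(0,m−m')=2 and min(l+m,l−m')=3 give 2 terms
  k=2: (−1)^0·6.0000/(2)·0.6220^2·0.7830^2 = +0.711649
  k=3: (−1)^1·6.0000/(6)·0.6220^0·0.7830^4 = -0.375849
d^2_{-1,1}(1.7989) = +0.711649 -0.375849 = +0.335800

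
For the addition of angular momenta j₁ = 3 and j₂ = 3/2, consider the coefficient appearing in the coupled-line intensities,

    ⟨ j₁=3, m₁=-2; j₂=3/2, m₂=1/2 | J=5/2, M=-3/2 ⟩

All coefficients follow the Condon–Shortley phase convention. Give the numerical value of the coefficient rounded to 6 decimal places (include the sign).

+0.267261

triangle: 2!·4!·1!/8! = 48/40320
(j±m)!: 1!·5!·2!·1!·1!·4! = 5760
prefactor² = (2J+1)·Δ·N² = 288/7
  k=1: −1/(1!·1!·4!·1!·0!·0!) = -1/24
  k=2: +1/(2!·0!·3!·0!·1!·1!) = 1/12
Σ = 1/24  ⇒  CG² = 288/7·(1/24)² = 1/14
CG = +√(1/14) = +0.267261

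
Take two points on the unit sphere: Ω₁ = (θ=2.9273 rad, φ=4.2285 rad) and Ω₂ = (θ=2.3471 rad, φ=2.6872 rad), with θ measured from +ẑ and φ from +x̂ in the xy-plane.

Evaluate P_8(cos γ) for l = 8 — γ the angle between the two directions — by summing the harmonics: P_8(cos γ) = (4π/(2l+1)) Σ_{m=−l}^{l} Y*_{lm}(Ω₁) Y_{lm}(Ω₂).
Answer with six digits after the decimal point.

Term-by-term m-sum for l=8 (normalisation 4π/17 = 0.739198):
  m=-8: Y*=(-0.000002, 0.000001)  Y=(-0.030491, -0.016403)  product (0.000000, -0.000000)
  m=-7: Y*=(0.000010, 0.000038)  Y=(-0.135890, -0.005324)  product (-0.000001, -0.000005)
  m=-6: Y*=(0.000451, 0.000109)  Y=(-0.289198, 0.127499)  product (-0.000144, 0.000026)
  m=-5: Y*=(0.002586, -0.002936)  Y=(-0.296581, 0.351281)  product (0.000264, 0.001779)
  m=-4: Y*=(-0.008744, -0.022899)  Y=(-0.083544, 0.331643)  product (0.008325, -0.000987)
  m=-3: Y*=(-0.111881, -0.013392)  Y=(-0.016725, -0.079397)  product (0.000808, 0.009107)
  m=-2: Y*=(-0.203606, 0.295691)  Y=(-0.236620, -0.303619)  product (0.137954, -0.008148)
  m=-1: Y*=(0.316004, 0.601266)  Y=(-0.091586, -0.044738)  product (-0.002042, -0.069205)
  m=+0: Y*=(0.381651, -0.000000)  Y=(0.355957, 0.000000)  product (0.135851, 0.000000)
  m=+1: Y*=(-0.316004, 0.601266)  Y=(0.091586, -0.044738)  product (-0.002042, 0.069205)
  m=+2: Y*=(-0.203606, -0.295691)  Y=(-0.236620, 0.303619)  product (0.137954, 0.008148)
  m=+3: Y*=(0.111881, -0.013392)  Y=(0.016725, -0.079397)  product (0.000808, -0.009107)
  m=+4: Y*=(-0.008744, 0.022899)  Y=(-0.083544, -0.331643)  product (0.008325, 0.000987)
  m=+5: Y*=(-0.002586, -0.002936)  Y=(0.296581, 0.351281)  product (0.000264, -0.001779)
  m=+6: Y*=(0.000451, -0.000109)  Y=(-0.289198, -0.127499)  product (-0.000144, -0.000026)
  m=+7: Y*=(-0.000010, 0.000038)  Y=(0.135890, -0.005324)  product (-0.000001, 0.000005)
  m=+8: Y*=(-0.000002, -0.000001)  Y=(-0.030491, 0.016403)  product (0.000000, 0.000000)
Total Σ_m = (0.426180, -0.000000). Multiply by 0.739198: (0.315031, -0.000000). P_8(cos γ) = 0.315031

0.315031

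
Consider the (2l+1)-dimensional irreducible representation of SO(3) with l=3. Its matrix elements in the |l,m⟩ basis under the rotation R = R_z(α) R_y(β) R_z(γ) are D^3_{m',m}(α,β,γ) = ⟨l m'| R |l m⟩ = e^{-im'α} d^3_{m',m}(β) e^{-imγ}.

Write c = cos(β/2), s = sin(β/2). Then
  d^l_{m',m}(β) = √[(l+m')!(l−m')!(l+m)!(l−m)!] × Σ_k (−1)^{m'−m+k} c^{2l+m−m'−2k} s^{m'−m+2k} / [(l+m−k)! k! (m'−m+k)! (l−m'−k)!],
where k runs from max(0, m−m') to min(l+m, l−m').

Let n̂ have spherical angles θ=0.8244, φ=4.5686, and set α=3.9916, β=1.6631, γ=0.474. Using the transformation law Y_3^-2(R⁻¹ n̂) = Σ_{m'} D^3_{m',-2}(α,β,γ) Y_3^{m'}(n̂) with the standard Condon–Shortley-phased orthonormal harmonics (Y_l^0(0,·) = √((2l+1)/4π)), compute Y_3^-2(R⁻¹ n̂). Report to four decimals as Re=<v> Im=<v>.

Need the full column D^3_{m',-2} for m'=−3..3 at α=3.9916, β=1.6631, γ=0.4740.
cos(β/2)=0.673731, sin(β/2)=0.738977
d^3_{-3,-2}: single k=1 term ⇒ +0.251269;  D = +0.235477+0.087675i
d^3_{-2,-2}: k∈[0..1] ⇒ +0.093523 -0.562572 = -0.469048;  D = +0.413064-0.222226i
d^3_{-1,-2}: k∈[0..1] ⇒ -0.324387 +0.780516 = +0.456129;  D = +0.102748-0.444406i
d^3_{0,-2}: k∈[0..1] ⇒ +0.616266 -0.741407 = -0.125140;  D = -0.072995-0.101645i
d^3_{1,-2}: k∈[0..1] ⇒ -0.780516 +0.469505 = -0.311011;  D = +0.309519+0.030428i
d^3_{2,-2}: k∈[0..1] ⇒ +0.676809 -0.162849 = +0.513960;  D = +0.375352-0.351092i
d^3_{3,-2}: single k=0 term ⇒ -0.363677;  D = -0.011354-0.363499i
Y_3^{m'}(θ=0.8244,φ=4.5686) and Σ D·Y over m':
  (+0.2355+0.0877i)·(+0.0690-0.1500i)  (+0.4131-0.2222i)·(-0.3586-0.1061i)  (+0.1027-0.4444i)·(-0.0444+0.3065i)  (-0.0730-0.1016i)·(-0.1761+0.0000i)  (+0.3095+0.0304i)·(+0.0444+0.3065i)  (+0.3754-0.3511i)·(-0.3586+0.1061i)  (-0.0114-0.3635i)·(-0.0690-0.1500i)
Y_3^-2(R⁻¹ n̂) = -0.144515+0.364461i

Re=-0.1445 Im=0.3645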